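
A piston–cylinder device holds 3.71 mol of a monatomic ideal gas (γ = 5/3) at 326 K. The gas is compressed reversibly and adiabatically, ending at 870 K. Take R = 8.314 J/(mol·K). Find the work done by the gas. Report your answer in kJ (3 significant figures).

W ≈ -25.2 kJ

Adiabatic ⇒ Q = 0, so W_by = −ΔU = nCᵥ(T₁ − T₂).
Cᵥ = 3R/2 = 12.47 J/(mol·K).
W = (3.71)(12.47)(326 − 870) = -25169 J.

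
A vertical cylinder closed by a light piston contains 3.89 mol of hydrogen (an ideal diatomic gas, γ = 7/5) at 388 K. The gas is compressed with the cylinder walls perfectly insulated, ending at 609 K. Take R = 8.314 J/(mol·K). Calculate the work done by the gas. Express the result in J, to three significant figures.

Adiabatic ⇒ Q = 0, so W_by = −ΔU = nCᵥ(T₁ − T₂).
Cᵥ = 5R/2 = 20.79 J/(mol·K).
W = (3.89)(20.79)(388 − 609) = -17869 J.

W ≈ -17900 J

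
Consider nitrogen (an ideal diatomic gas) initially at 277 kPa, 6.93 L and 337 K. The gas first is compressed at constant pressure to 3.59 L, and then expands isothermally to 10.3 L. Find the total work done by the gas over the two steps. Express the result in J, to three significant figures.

W_total ≈ 123 J

Step 1 (isobaric): W = PΔV = (277 kPa)(3.59 − 6.93 L) = -925.2 J.
After step 1: P = 277 kPa, V = 3.59 L, T = 174.6 K.
Step 2 (isothermal): W = P₁V₁ ln(V₂/V₁) = (994.4) ln(10.3/3.59) = 1048 J.
W_total = -925.2 + 1048 = 122.9 J.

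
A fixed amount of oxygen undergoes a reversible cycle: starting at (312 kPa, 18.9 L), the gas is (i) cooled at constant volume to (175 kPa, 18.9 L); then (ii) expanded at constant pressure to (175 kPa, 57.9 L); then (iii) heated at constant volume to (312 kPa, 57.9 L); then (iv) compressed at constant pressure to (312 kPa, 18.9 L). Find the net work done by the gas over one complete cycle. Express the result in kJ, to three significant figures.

Constant-volume legs do no work.
W(ii) = (175)(57.9 − 18.9) = 6825 J; W(iv) = (312)(18.9 − 57.9) = -12168 J.
W_net = 6825 − 12168 = -5343 J (the counter-clockwise enclosed area).

W_net ≈ -5.34 kJ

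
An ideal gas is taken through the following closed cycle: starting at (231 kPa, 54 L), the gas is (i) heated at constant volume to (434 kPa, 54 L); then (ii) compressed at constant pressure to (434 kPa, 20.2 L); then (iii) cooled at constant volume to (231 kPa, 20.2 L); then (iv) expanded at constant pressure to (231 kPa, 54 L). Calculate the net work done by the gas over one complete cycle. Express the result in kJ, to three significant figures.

Constant-volume legs do no work.
W(ii) = (434)(20.2 − 54) = -14669 J; W(iv) = (231)(54 − 20.2) = 7808 J.
W_net = -14669 + 7808 = -6861 J (the counter-clockwise enclosed area).

W_net ≈ -6.86 kJ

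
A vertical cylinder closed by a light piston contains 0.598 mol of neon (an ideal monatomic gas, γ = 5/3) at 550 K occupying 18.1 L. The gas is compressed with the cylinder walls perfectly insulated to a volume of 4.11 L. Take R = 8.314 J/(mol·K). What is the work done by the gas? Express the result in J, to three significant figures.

W ≈ -6920 J

Adiabatic: TV^(γ−1) = const with γ = 5/3.
T₂ = T₁ (V₁/V₂)^(γ−1) = 550 × (18.1/4.11)^0.667 = 550 × 2.687 = 1478 K.
W_by = nCᵥ(T₁ − T₂) = (0.598)(12.47)(550 − 1478) = -6918 J.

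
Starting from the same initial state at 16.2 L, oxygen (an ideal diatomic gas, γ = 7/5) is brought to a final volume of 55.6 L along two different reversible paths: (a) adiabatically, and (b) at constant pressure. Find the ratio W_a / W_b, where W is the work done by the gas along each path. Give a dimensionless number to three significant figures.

W_a / W_b ≈ 0.400

Path (a) adiabatic: W = P₁V₁(1 − (V₁/V₂)^(γ−1))/(γ−1) → W_a/(P₁V₁) = 0.9734.
Path (b) isobaric: W = P₁(V₂ − V₁) → W_b/(P₁V₁) = 2.432.
W_a / W_b = 0.9734 / 2.432 = 0.4002.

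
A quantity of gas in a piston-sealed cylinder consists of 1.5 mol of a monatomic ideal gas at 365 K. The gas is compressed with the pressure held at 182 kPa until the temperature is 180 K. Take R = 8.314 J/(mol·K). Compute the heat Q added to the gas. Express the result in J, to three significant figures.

Isobaric: W = nRΔT = (1.5)(8.314)(-185) = -2307 J.
ΔU = nCᵥΔT with Cᵥ = 3R/2: ΔU = (1.5)(12.47)(-185) = -3461 J.
Q = ΔU + W = -3461 − 2307 = -5768 J.

Q ≈ -5770 J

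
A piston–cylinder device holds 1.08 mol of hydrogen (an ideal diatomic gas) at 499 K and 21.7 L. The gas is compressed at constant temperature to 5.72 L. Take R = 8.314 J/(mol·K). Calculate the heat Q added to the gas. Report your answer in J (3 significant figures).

Isothermal ⇒ ΔU = 0, so Q = W = nRT ln(V₂/V₁).
Q = (1.08)(8.314)(499) ln(5.72/21.7) = 4481 × -1.333 = -5974 J.

Q ≈ -5970 J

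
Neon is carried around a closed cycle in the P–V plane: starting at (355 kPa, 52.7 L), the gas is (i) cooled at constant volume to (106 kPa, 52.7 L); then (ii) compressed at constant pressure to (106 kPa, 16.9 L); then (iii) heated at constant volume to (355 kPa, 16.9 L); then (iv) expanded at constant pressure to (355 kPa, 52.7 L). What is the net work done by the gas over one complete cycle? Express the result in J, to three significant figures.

W_net ≈ 8910 J

Constant-volume legs do no work.
W(ii) = (106)(16.9 − 52.7) = -3795 J; W(iv) = (355)(52.7 − 16.9) = 12709 J.
W_net = -3795 + 12709 = 8914 J (the clockwise enclosed area).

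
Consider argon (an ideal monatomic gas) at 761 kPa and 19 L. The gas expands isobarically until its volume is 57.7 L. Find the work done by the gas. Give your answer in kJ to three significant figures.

Isobaric: W = P ΔV.
W = (761 kPa)(57.7 − 19 L) = (761)(38.7) = 29451 J.

W ≈ 29.5 kJ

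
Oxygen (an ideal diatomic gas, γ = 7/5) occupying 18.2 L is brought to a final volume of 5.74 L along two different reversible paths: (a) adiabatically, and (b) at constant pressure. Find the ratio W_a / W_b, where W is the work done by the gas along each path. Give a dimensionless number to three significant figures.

Path (a) adiabatic: W = P₁V₁(1 − (V₁/V₂)^(γ−1))/(γ−1) → W_a/(P₁V₁) = -1.466.
Path (b) isobaric: W = P₁(V₂ − V₁) → W_b/(P₁V₁) = -0.6846.
W_a / W_b = -1.466 / -0.6846 = 2.142.

W_a / W_b ≈ 2.14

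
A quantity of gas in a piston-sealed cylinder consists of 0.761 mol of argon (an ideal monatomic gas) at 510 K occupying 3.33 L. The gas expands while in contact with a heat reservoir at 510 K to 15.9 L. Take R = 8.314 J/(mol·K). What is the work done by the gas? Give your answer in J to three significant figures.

Isothermal: W = nRT ln(V₂/V₁).
W = (0.761)(8.314)(510) × ln(15.9/3.33)
  = 3227 × 1.563
W_by_gas = 5045 J.

W ≈ 5040 J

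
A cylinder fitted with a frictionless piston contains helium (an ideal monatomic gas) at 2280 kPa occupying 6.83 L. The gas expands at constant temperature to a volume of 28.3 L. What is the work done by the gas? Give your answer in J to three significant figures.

Isothermal: W = nRT ln(V₂/V₁) = P₁V₁ ln(V₂/V₁).
P₁V₁ = (2280 kPa)(6.83 L) = 15572 J.
W = 15572 × ln(28.3/6.83) = 15572 × 1.422
W_by_gas = 22137 J.

W ≈ 22100 J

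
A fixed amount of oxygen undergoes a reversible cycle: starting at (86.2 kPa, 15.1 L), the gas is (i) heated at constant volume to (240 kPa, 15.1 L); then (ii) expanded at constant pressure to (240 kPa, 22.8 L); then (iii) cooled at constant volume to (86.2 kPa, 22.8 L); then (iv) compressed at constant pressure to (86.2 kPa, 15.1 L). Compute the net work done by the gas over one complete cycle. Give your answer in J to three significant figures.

Constant-volume legs do no work.
W(ii) = (240)(22.8 − 15.1) = 1848 J; W(iv) = (86.2)(15.1 − 22.8) = -663.7 J.
W_net = 1848 − 663.7 = 1184 J (the clockwise enclosed area).

W_net ≈ 1180 J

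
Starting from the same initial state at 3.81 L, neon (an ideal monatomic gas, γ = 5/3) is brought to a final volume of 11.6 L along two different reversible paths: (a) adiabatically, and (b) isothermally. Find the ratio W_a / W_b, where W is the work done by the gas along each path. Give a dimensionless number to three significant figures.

W_a / W_b ≈ 0.706

Path (a) adiabatic: W = P₁V₁(1 − (V₁/V₂)^(γ−1))/(γ−1) → W_a/(P₁V₁) = 0.7859.
Path (b) isothermal: W = P₁V₁ ln(V₂/V₁) → W_b/(P₁V₁) = 1.113.
W_a / W_b = 0.7859 / 1.113 = 0.7059.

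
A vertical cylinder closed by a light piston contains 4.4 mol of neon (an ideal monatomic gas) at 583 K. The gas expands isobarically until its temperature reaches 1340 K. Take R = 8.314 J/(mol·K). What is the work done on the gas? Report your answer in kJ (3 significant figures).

Isobaric: W = P ΔV = nR ΔT.
W = (4.4)(8.314)(1340 − 583) = 27692 J.
Work on gas = −W_by = -27692 J.

W ≈ -27.7 kJ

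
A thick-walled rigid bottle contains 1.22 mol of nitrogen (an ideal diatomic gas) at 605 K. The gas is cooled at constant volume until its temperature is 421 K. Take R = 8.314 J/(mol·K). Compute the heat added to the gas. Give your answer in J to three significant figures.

Q ≈ -4670 J

Constant volume ⇒ W = 0, so Q = ΔU = nCᵥΔT with Cᵥ = 5R/2 = 20.79 J/(mol·K).
ΔU = (1.22)(20.79)(421 − 605) = -4666 J.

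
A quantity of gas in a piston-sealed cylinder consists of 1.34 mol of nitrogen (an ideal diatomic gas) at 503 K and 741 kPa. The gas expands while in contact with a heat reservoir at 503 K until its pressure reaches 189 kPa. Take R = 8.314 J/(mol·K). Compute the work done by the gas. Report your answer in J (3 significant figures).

Isothermal process: W = nRT ln(V₂/V₁) = nRT ln(P₁/P₂).
W = (1.34)(8.314)(503) × ln(741/189)
  = 5604 × ln(3.921) = 5604 × 1.366
W_by_gas = 7656 J.

W ≈ 7660 J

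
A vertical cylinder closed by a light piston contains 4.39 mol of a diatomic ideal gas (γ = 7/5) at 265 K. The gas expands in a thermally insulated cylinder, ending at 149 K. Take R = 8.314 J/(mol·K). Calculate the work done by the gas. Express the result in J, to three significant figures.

Adiabatic ⇒ Q = 0, so W_by = −ΔU = nCᵥ(T₁ − T₂).
Cᵥ = 5R/2 = 20.79 J/(mol·K).
W = (4.39)(20.79)(265 − 149) = 10585 J.

W ≈ 10600 J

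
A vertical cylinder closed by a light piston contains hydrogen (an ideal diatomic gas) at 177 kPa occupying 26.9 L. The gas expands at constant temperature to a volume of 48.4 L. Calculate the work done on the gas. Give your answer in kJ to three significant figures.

Isothermal: W = nRT ln(V₂/V₁) = P₁V₁ ln(V₂/V₁).
P₁V₁ = (177 kPa)(26.9 L) = 4761 J.
W = 4761 × ln(48.4/26.9) = 4761 × 0.5874
W_by_gas = 2797 J; work on gas = −W_by = -2797 J.

W ≈ -2.80 kJ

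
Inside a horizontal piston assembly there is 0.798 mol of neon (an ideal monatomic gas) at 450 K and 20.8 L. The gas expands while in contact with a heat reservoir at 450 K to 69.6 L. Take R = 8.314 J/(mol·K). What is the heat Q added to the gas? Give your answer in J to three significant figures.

Q ≈ 3610 J

Isothermal ⇒ ΔU = 0, so Q = W = nRT ln(V₂/V₁).
Q = (0.798)(8.314)(450) ln(69.6/20.8) = 2986 × 1.208 = 3606 J.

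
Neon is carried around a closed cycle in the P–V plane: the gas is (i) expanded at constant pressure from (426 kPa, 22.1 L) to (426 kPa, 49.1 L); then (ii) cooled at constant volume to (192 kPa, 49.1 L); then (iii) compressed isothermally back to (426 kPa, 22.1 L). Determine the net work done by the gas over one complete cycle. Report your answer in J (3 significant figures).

Leg (i): W = PΔV = (426)(49.1 − 22.1) = 11502 J.
Leg (ii): W = 0.
Leg (iii): W = PᵢVᵢ ln(V_f/Vᵢ) = (9427) ln(22.1/49.1) = -7526 J.
W_net = 11502 − 7526 = 3976 J.

W_net ≈ 3980 J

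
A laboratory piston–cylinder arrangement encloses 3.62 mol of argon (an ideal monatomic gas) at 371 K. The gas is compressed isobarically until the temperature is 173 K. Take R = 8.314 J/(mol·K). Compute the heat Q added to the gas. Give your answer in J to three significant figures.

Isobaric: W = nRΔT = (3.62)(8.314)(-198) = -5959 J.
ΔU = nCᵥΔT with Cᵥ = 3R/2: ΔU = (3.62)(12.47)(-198) = -8939 J.
Q = ΔU + W = -8939 − 5959 = -14898 J.

Q ≈ -14900 J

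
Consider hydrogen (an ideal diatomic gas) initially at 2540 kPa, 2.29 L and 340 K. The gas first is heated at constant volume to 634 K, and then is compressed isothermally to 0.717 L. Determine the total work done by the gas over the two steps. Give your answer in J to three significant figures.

W_total ≈ -12600 J

Step 1 (isochoric): W = 0 (constant volume).
After step 1: P = 4736 kPa (V unchanged).
Step 2 (isothermal): W = P₁V₁ ln(V₂/V₁) = (10846) ln(0.717/2.29) = -12595 J.
W_total = 0 − 12595 = -12595 J.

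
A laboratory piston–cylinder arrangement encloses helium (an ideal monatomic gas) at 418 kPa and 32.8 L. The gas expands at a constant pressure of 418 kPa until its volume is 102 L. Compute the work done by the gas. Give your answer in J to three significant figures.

W ≈ 28900 J

Isobaric: W = P ΔV.
W = (418 kPa)(102 − 32.8 L) = (418)(69.2) = 28926 J.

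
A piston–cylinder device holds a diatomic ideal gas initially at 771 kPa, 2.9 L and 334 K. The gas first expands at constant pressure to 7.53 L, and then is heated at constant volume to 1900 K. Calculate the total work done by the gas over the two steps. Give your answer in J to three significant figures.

Step 1 (isobaric): W = PΔV = (771 kPa)(7.53 − 2.9 L) = 3570 J.
Step 2 (isochoric): W = 0 (constant volume).
W_total = 3570 + 0 = 3570 J.

W_total ≈ 3570 J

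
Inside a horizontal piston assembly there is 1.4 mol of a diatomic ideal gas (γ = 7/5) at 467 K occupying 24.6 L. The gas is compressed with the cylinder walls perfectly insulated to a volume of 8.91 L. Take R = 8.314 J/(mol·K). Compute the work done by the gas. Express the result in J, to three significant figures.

Adiabatic: TV^(γ−1) = const with γ = 7/5.
T₂ = T₁ (V₁/V₂)^(γ−1) = 467 × (24.6/8.91)^0.4 = 467 × 1.501 = 701 K.
W_by = nCᵥ(T₁ − T₂) = (1.4)(20.79)(467 − 701) = -6810 J.

W ≈ -6810 J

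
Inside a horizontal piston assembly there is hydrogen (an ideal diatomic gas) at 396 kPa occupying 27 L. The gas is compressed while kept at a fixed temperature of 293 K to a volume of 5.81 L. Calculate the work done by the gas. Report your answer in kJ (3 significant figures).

Isothermal: W = nRT ln(V₂/V₁) = P₁V₁ ln(V₂/V₁).
P₁V₁ = (396 kPa)(27 L) = 10692 J.
W = 10692 × ln(5.81/27) = 10692 × -1.536
W_by_gas = -16426 J.

W ≈ -16.4 kJ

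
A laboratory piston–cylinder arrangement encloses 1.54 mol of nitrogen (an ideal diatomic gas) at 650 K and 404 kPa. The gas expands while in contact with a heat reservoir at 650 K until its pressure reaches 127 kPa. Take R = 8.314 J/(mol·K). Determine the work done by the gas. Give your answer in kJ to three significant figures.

Isothermal process: W = nRT ln(V₂/V₁) = nRT ln(P₁/P₂).
W = (1.54)(8.314)(650) × ln(404/127)
  = 8322 × ln(3.181) = 8322 × 1.157
W_by_gas = 9631 J.

W ≈ 9.63 kJ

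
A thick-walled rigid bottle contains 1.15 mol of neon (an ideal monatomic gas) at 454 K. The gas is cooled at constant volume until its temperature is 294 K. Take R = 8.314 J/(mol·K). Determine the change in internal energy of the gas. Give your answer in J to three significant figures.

Constant volume ⇒ W = 0, so Q = ΔU = nCᵥΔT with Cᵥ = 3R/2 = 12.47 J/(mol·K).
ΔU = (1.15)(12.47)(294 − 454) = -2295 J.

ΔU ≈ -2290 J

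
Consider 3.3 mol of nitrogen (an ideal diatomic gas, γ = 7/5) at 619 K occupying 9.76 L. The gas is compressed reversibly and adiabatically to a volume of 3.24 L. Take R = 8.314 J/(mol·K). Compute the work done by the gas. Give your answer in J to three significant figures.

Adiabatic: TV^(γ−1) = const with γ = 7/5.
T₂ = T₁ (V₁/V₂)^(γ−1) = 619 × (9.76/3.24)^0.4 = 619 × 1.554 = 962.2 K.
W_by = nCᵥ(T₁ − T₂) = (3.3)(20.79)(619 − 962.2) = -23538 J.

W ≈ -23500 J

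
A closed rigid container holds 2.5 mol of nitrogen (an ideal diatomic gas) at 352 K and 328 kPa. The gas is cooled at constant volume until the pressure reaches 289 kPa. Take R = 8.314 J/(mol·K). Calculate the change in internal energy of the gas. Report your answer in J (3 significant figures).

Constant volume ⇒ W = 0, so Q = ΔU = nCᵥΔT with Cᵥ = 5R/2 = 20.79 J/(mol·K).
At constant V, T₂/T₁ = P₂/P₁ ⇒ ΔT = T₁(P₂/P₁ − 1) = 352·(289/328 − 1) = -41.85 K.
ΔU = (2.5)(20.79)(-41.85) = -2175 J.

ΔU ≈ -2170 J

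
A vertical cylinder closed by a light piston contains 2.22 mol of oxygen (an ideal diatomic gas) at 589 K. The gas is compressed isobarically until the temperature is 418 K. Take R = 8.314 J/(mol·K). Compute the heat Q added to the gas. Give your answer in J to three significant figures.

Q ≈ -11000 J

Isobaric: W = nRΔT = (2.22)(8.314)(-171) = -3156 J.
ΔU = nCᵥΔT with Cᵥ = 5R/2: ΔU = (2.22)(20.79)(-171) = -7890 J.
Q = ΔU + W = -7890 − 3156 = -11047 J.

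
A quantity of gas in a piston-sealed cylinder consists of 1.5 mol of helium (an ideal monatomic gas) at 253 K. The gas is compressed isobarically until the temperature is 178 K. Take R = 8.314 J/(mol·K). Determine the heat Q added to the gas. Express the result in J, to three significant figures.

Q ≈ -2340 J

Isobaric: W = nRΔT = (1.5)(8.314)(-75) = -935.3 J.
ΔU = nCᵥΔT with Cᵥ = 3R/2: ΔU = (1.5)(12.47)(-75) = -1403 J.
Q = ΔU + W = -1403 − 935.3 = -2338 J.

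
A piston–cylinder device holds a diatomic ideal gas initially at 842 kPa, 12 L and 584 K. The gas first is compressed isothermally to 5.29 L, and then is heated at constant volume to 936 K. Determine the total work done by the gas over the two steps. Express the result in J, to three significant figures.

Step 1 (isothermal): W = P₁V₁ ln(V₂/V₁) = (10104) ln(5.29/12) = -8276 J.
Step 2 (isochoric): W = 0 (constant volume).
W_total = -8276 + 0 = -8276 J.

W_total ≈ -8280 J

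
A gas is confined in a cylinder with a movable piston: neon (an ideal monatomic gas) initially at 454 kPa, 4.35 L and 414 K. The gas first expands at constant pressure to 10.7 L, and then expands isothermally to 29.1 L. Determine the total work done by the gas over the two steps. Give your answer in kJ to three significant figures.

W_total ≈ 7.74 kJ

Step 1 (isobaric): W = PΔV = (454 kPa)(10.7 − 4.35 L) = 2883 J.
After step 1: P = 454 kPa, V = 10.7 L, T = 1018 K.
Step 2 (isothermal): W = P₁V₁ ln(V₂/V₁) = (4858) ln(29.1/10.7) = 4860 J.
W_total = 2883 + 4860 = 7743 J.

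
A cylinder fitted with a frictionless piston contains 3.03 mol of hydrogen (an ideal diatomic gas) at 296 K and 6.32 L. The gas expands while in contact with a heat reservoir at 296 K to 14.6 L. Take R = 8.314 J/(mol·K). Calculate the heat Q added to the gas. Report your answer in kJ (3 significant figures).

Q ≈ 6.24 kJ

Isothermal ⇒ ΔU = 0, so Q = W = nRT ln(V₂/V₁).
Q = (3.03)(8.314)(296) ln(14.6/6.32) = 7457 × 0.8373 = 6243 J.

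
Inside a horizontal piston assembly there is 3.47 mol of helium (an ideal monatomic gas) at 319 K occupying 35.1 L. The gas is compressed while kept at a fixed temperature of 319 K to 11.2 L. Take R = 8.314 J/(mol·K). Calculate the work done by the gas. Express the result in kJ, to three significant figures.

Isothermal: W = nRT ln(V₂/V₁).
W = (3.47)(8.314)(319) × ln(11.2/35.1)
  = 9203 × -1.142
W_by_gas = -10512 J.

W ≈ -10.5 kJ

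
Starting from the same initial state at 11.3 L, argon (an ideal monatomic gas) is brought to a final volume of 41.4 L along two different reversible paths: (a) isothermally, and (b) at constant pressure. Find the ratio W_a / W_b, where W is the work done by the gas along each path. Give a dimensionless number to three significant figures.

W_a / W_b ≈ 0.487

Path (a) isothermal: W = P₁V₁ ln(V₂/V₁) → W_a/(P₁V₁) = 1.298.
Path (b) isobaric: W = P₁(V₂ − V₁) → W_b/(P₁V₁) = 2.664.
W_a / W_b = 1.298 / 2.664 = 0.4875.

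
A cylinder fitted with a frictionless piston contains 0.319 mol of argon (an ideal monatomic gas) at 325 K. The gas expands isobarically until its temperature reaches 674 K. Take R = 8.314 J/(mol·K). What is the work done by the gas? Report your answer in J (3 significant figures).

W ≈ 926 J

Isobaric: W = P ΔV = nR ΔT.
W = (0.319)(8.314)(674 − 325) = 925.6 J.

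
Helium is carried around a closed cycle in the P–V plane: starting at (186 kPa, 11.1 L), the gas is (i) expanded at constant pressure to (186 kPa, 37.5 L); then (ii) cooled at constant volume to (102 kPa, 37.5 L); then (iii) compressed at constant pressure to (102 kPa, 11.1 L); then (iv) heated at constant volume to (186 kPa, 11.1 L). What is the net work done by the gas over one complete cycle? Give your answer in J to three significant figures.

W_net ≈ 2220 J

Constant-volume legs do no work.
W(i) = (186)(37.5 − 11.1) = 4910 J; W(iii) = (102)(11.1 − 37.5) = -2693 J.
W_net = 4910 − 2693 = 2218 J (the clockwise enclosed area).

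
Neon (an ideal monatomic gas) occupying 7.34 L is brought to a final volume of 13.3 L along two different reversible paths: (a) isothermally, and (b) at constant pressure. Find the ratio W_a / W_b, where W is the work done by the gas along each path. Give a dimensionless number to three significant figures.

Path (a) isothermal: W = P₁V₁ ln(V₂/V₁) → W_a/(P₁V₁) = 0.5944.
Path (b) isobaric: W = P₁(V₂ − V₁) → W_b/(P₁V₁) = 0.812.
W_a / W_b = 0.5944 / 0.812 = 0.7321.

W_a / W_b ≈ 0.732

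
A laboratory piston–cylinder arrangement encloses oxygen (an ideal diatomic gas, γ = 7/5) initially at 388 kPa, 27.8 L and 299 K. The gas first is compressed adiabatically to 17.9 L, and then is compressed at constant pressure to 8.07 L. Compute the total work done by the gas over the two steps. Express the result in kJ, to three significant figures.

Step 1 (adiabatic): W = (P₁V₁ − P₂V₂)/(γ−1) = (10786 − 12863)/0.4 = -5192 J.
After step 1: P = 718.6 kPa, V = 17.9 L, T = 356.6 K.
Step 2 (isobaric): W = PΔV = (718.6 kPa)(8.07 − 17.9 L) = -7064 J.
W_total = -5192 − 7064 = -12256 J.

W_total ≈ -12.3 kJ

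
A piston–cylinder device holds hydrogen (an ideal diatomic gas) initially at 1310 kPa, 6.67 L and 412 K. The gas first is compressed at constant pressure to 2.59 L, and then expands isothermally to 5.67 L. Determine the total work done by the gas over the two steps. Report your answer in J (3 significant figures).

Step 1 (isobaric): W = PΔV = (1310 kPa)(2.59 − 6.67 L) = -5345 J.
After step 1: P = 1310 kPa, V = 2.59 L, T = 160 K.
Step 2 (isothermal): W = P₁V₁ ln(V₂/V₁) = (3393) ln(5.67/2.59) = 2658 J.
W_total = -5345 + 2658 = -2686 J.

W_total ≈ -2690 J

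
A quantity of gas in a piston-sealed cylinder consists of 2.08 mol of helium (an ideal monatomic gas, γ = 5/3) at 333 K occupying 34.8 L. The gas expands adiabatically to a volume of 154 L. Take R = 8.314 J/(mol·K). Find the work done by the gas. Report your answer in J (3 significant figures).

W ≈ 5430 J

Adiabatic: TV^(γ−1) = const with γ = 5/3.
T₂ = T₁ (V₁/V₂)^(γ−1) = 333 × (34.8/154)^0.667 = 333 × 0.371 = 123.5 K.
W_by = nCᵥ(T₁ − T₂) = (2.08)(12.47)(333 − 123.5) = 5433 J.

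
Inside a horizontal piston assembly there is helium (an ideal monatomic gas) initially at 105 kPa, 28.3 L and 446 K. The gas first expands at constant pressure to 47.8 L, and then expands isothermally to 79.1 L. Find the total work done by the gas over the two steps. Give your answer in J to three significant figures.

Step 1 (isobaric): W = PΔV = (105 kPa)(47.8 − 28.3 L) = 2047 J.
After step 1: P = 105 kPa, V = 47.8 L, T = 753.3 K.
Step 2 (isothermal): W = P₁V₁ ln(V₂/V₁) = (5019) ln(79.1/47.8) = 2528 J.
W_total = 2047 + 2528 = 4576 J.

W_total ≈ 4580 J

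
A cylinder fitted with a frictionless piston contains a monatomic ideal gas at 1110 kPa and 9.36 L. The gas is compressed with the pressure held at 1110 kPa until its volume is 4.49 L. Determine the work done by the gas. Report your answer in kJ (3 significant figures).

Isobaric: W = P ΔV.
W = (1110 kPa)(4.49 − 9.36 L) = (1110)(-4.87) = -5406 J.

W ≈ -5.41 kJ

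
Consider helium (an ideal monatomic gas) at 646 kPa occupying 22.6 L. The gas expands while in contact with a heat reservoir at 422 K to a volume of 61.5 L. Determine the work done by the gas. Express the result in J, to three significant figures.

Isothermal: W = nRT ln(V₂/V₁) = P₁V₁ ln(V₂/V₁).
P₁V₁ = (646 kPa)(22.6 L) = 14600 J.
W = 14600 × ln(61.5/22.6) = 14600 × 1.001
W_by_gas = 14615 J.

W ≈ 14600 J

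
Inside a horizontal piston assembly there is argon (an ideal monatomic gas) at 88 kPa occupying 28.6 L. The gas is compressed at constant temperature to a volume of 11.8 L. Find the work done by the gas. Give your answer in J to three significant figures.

W ≈ -2230 J

Isothermal: W = nRT ln(V₂/V₁) = P₁V₁ ln(V₂/V₁).
P₁V₁ = (88 kPa)(28.6 L) = 2517 J.
W = 2517 × ln(11.8/28.6) = 2517 × -0.8853
W_by_gas = -2228 J.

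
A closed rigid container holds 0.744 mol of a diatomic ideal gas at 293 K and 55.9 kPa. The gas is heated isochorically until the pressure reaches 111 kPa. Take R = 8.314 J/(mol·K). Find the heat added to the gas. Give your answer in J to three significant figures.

Q ≈ 4470 J

Constant volume ⇒ W = 0, so Q = ΔU = nCᵥΔT with Cᵥ = 5R/2 = 20.79 J/(mol·K).
At constant V, T₂/T₁ = P₂/P₁ ⇒ ΔT = T₁(P₂/P₁ − 1) = 293·(111/55.9 − 1) = 288.8 K.
ΔU = (0.744)(20.79)(288.8) = 4466 J.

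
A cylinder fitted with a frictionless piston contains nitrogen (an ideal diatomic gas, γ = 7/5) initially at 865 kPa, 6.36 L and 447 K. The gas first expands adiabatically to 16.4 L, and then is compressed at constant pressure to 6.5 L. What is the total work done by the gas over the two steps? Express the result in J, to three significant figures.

Step 1 (adiabatic): W = (P₁V₁ − P₂V₂)/(γ−1) = (5501 − 3766)/0.4 = 4338 J.
After step 1: P = 229.7 kPa, V = 16.4 L, T = 306 K.
Step 2 (isobaric): W = PΔV = (229.7 kPa)(6.5 − 16.4 L) = -2274 J.
W_total = 4338 − 2274 = 2064 J.

W_total ≈ 2060 J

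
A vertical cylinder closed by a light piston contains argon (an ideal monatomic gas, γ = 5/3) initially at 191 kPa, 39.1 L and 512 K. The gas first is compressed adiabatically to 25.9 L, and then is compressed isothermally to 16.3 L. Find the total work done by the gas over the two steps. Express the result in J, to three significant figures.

W_total ≈ -8090 J

Step 1 (adiabatic): W = (P₁V₁ − P₂V₂)/(γ−1) = (7468 − 9828)/0.667 = -3540 J.
After step 1: P = 379.5 kPa, V = 25.9 L, T = 673.8 K.
Step 2 (isothermal): W = P₁V₁ ln(V₂/V₁) = (9828) ln(16.3/25.9) = -4551 J.
W_total = -3540 − 4551 = -8091 J.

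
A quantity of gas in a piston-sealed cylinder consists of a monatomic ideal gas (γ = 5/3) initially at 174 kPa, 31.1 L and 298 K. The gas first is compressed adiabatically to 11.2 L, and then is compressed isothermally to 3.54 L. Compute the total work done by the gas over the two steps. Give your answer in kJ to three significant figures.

Step 1 (adiabatic): W = (P₁V₁ − P₂V₂)/(γ−1) = (5411 − 10691)/0.667 = -7919 J.
After step 1: P = 954.5 kPa, V = 11.2 L, T = 588.7 K.
Step 2 (isothermal): W = P₁V₁ ln(V₂/V₁) = (10691) ln(3.54/11.2) = -12313 J.
W_total = -7919 − 12313 = -20232 J.

W_total ≈ -20.2 kJ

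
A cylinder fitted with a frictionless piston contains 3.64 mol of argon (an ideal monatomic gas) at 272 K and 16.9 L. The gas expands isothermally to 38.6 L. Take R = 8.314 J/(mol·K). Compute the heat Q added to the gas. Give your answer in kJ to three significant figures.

Q ≈ 6.80 kJ

Isothermal ⇒ ΔU = 0, so Q = W = nRT ln(V₂/V₁).
Q = (3.64)(8.314)(272) ln(38.6/16.9) = 8232 × 0.8259 = 6799 J.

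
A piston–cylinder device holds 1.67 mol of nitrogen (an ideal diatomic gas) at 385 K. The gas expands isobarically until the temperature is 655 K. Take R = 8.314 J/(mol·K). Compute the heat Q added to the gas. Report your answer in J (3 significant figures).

Isobaric: W = nRΔT = (1.67)(8.314)(270) = 3749 J.
ΔU = nCᵥΔT with Cᵥ = 5R/2: ΔU = (1.67)(20.79)(270) = 9372 J.
Q = ΔU + W = 9372 + 3749 = 13121 J.

Q ≈ 13100 J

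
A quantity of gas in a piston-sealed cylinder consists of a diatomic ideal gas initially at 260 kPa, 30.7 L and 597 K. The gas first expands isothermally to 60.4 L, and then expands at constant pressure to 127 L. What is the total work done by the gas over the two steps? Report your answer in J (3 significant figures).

Step 1 (isothermal): W = P₁V₁ ln(V₂/V₁) = (7982) ln(60.4/30.7) = 5402 J.
After step 1: P = 132.2 kPa, V = 60.4 L, T = 597 K.
Step 2 (isobaric): W = PΔV = (132.2 kPa)(127 − 60.4 L) = 8801 J.
W_total = 5402 + 8801 = 14203 J.

W_total ≈ 14200 J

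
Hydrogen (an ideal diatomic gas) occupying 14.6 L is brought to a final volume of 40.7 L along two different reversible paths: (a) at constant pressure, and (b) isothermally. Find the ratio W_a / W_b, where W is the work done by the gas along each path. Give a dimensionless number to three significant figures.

Path (a) isobaric: W = P₁(V₂ − V₁) → W_a/(P₁V₁) = 1.788.
Path (b) isothermal: W = P₁V₁ ln(V₂/V₁) → W_b/(P₁V₁) = 1.025.
W_a / W_b = 1.788 / 1.025 = 1.744.

W_a / W_b ≈ 1.74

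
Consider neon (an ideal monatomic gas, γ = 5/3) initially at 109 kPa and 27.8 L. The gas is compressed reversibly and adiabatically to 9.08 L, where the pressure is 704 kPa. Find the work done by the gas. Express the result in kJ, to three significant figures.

W ≈ -5.04 kJ

Adiabatic: W = (P₁V₁ − P₂V₂)/(γ − 1) with γ = 5/3.
P₁V₁ = 3030 J, P₂V₂ = 6392 J.
W = (3030 − 6392) / 0.6667 = -5043 J.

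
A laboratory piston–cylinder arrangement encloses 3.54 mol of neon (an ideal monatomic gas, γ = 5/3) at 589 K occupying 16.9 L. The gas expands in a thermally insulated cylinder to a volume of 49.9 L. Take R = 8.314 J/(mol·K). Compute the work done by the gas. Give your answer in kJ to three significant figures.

W ≈ 13.4 kJ

Adiabatic: TV^(γ−1) = const with γ = 5/3.
T₂ = T₁ (V₁/V₂)^(γ−1) = 589 × (16.9/49.9)^0.667 = 589 × 0.4859 = 286.2 K.
W_by = nCᵥ(T₁ − T₂) = (3.54)(12.47)(589 − 286.2) = 13369 J.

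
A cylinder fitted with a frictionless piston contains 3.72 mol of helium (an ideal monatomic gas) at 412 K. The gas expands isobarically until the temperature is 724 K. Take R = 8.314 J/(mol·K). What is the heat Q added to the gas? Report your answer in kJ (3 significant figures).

Isobaric: W = nRΔT = (3.72)(8.314)(312) = 9650 J.
ΔU = nCᵥΔT with Cᵥ = 3R/2: ΔU = (3.72)(12.47)(312) = 14474 J.
Q = ΔU + W = 14474 + 9650 = 24124 J.

Q ≈ 24.1 kJ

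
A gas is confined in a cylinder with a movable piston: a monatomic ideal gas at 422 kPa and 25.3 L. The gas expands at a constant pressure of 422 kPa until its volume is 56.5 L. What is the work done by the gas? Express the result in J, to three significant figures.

W ≈ 13200 J

Isobaric: W = P ΔV.
W = (422 kPa)(56.5 − 25.3 L) = (422)(31.2) = 13166 J.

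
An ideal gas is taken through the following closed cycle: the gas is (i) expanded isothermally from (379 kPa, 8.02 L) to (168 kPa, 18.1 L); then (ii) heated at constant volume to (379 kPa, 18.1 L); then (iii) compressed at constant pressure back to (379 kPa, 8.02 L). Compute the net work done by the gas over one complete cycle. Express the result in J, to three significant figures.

W_net ≈ -1350 J

Leg (i): W = PᵢVᵢ ln(V_f/Vᵢ) = (3040) ln(18.1/8.02) = 2474 J.
Leg (ii): W = 0.
Leg (iii): W = PΔV = (379)(8.02 − 18.1) = -3820 J.
W_net = 2474 − 3820 = -1346 J.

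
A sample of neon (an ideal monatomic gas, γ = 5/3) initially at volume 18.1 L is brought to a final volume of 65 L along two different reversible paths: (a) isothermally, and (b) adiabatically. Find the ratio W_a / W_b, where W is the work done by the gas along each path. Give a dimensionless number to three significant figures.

W_a / W_b ≈ 1.49

Path (a) isothermal: W = P₁V₁ ln(V₂/V₁) → W_a/(P₁V₁) = 1.278.
Path (b) adiabatic: W = P₁V₁(1 − (V₁/V₂)^(γ−1))/(γ−1) → W_b/(P₁V₁) = 0.8604.
W_a / W_b = 1.278 / 0.8604 = 1.486.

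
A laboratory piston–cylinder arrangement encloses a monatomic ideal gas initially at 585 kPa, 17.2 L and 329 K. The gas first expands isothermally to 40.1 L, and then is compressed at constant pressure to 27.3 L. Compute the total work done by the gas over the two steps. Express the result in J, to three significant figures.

Step 1 (isothermal): W = P₁V₁ ln(V₂/V₁) = (10062) ln(40.1/17.2) = 8517 J.
After step 1: P = 250.9 kPa, V = 40.1 L, T = 329 K.
Step 2 (isobaric): W = PΔV = (250.9 kPa)(27.3 − 40.1 L) = -3212 J.
W_total = 8517 − 3212 = 5305 J.

W_total ≈ 5310 J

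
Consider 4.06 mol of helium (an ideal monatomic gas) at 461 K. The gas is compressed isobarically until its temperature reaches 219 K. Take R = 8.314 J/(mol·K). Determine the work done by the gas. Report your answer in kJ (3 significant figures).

W ≈ -8.17 kJ

Isobaric: W = P ΔV = nR ΔT.
W = (4.06)(8.314)(219 − 461) = -8169 J.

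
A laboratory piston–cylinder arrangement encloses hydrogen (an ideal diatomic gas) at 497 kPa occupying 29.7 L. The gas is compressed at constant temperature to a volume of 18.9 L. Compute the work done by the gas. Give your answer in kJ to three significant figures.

W ≈ -6.67 kJ

Isothermal: W = nRT ln(V₂/V₁) = P₁V₁ ln(V₂/V₁).
P₁V₁ = (497 kPa)(29.7 L) = 14761 J.
W = 14761 × ln(18.9/29.7) = 14761 × -0.452
W_by_gas = -6672 J.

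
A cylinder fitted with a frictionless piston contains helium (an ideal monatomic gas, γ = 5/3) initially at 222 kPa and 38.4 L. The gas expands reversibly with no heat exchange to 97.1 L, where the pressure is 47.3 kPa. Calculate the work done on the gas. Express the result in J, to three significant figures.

Adiabatic: W = (P₁V₁ − P₂V₂)/(γ − 1) with γ = 5/3.
P₁V₁ = 8525 J, P₂V₂ = 4593 J.
W = (8525 − 4593) / 0.6667 = 5898 J.
Work on gas = −W_by = -5898 J.

W ≈ -5900 J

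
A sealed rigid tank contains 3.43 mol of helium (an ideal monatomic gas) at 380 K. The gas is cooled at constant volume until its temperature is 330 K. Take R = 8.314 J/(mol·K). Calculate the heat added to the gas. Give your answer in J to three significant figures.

Q ≈ -2140 J

Constant volume ⇒ W = 0, so Q = ΔU = nCᵥΔT with Cᵥ = 3R/2 = 12.47 J/(mol·K).
ΔU = (3.43)(12.47)(330 − 380) = -2139 J.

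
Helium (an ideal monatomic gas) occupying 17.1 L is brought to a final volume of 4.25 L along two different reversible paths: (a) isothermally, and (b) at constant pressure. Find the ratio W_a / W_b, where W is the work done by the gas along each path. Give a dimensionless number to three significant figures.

W_a / W_b ≈ 1.85

Path (a) isothermal: W = P₁V₁ ln(V₂/V₁) → W_a/(P₁V₁) = -1.392.
Path (b) isobaric: W = P₁(V₂ − V₁) → W_b/(P₁V₁) = -0.7515.
W_a / W_b = -1.392 / -0.7515 = 1.853.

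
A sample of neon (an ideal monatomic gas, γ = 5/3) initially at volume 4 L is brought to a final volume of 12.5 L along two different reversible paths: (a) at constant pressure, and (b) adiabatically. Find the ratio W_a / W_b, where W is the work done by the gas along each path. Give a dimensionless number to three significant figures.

W_a / W_b ≈ 2.66

Path (a) isobaric: W = P₁(V₂ − V₁) → W_a/(P₁V₁) = 2.125.
Path (b) adiabatic: W = P₁V₁(1 − (V₁/V₂)^(γ−1))/(γ−1) → W_b/(P₁V₁) = 0.7982.
W_a / W_b = 2.125 / 0.7982 = 2.662.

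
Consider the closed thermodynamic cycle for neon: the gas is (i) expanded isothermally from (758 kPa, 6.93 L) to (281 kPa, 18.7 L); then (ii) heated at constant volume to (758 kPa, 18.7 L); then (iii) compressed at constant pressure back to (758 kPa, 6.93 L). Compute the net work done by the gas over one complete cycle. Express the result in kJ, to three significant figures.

Leg (i): W = PᵢVᵢ ln(V_f/Vᵢ) = (5253) ln(18.7/6.93) = 5214 J.
Leg (ii): W = 0.
Leg (iii): W = PΔV = (758)(6.93 − 18.7) = -8922 J.
W_net = 5214 − 8922 = -3707 J.

W_net ≈ -3.71 kJ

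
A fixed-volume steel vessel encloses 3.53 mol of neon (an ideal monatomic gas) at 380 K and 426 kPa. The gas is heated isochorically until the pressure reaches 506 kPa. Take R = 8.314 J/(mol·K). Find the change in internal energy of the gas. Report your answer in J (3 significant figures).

ΔU ≈ 3140 J

Constant volume ⇒ W = 0, so Q = ΔU = nCᵥΔT with Cᵥ = 3R/2 = 12.47 J/(mol·K).
At constant V, T₂/T₁ = P₂/P₁ ⇒ ΔT = T₁(P₂/P₁ − 1) = 380·(506/426 − 1) = 71.36 K.
ΔU = (3.53)(12.47)(71.36) = 3142 J.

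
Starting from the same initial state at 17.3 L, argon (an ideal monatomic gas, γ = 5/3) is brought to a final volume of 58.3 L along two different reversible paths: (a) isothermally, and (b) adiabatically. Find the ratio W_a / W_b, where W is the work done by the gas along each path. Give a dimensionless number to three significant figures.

W_a / W_b ≈ 1.46

Path (a) isothermal: W = P₁V₁ ln(V₂/V₁) → W_a/(P₁V₁) = 1.215.
Path (b) adiabatic: W = P₁V₁(1 − (V₁/V₂)^(γ−1))/(γ−1) → W_b/(P₁V₁) = 0.8327.
W_a / W_b = 1.215 / 0.8327 = 1.459.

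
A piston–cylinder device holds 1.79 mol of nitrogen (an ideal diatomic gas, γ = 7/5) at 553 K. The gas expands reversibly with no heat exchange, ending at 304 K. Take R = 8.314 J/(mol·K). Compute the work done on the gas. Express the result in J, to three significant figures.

W ≈ -9260 J

Adiabatic ⇒ Q = 0, so W_by = −ΔU = nCᵥ(T₁ − T₂).
Cᵥ = 5R/2 = 20.79 J/(mol·K).
W = (1.79)(20.79)(553 − 304) = 9264 J.
Work on gas = −W_by = -9264 J.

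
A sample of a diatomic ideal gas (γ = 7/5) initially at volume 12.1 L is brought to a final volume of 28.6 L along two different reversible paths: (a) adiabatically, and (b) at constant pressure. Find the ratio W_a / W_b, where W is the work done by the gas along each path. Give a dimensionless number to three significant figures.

W_a / W_b ≈ 0.534

Path (a) adiabatic: W = P₁V₁(1 − (V₁/V₂)^(γ−1))/(γ−1) → W_a/(P₁V₁) = 0.7278.
Path (b) isobaric: W = P₁(V₂ − V₁) → W_b/(P₁V₁) = 1.364.
W_a / W_b = 0.7278 / 1.364 = 0.5337.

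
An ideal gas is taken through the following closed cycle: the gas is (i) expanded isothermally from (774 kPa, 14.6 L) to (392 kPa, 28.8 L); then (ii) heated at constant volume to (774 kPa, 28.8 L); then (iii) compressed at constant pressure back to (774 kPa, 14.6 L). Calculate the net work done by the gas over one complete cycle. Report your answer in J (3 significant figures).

W_net ≈ -3310 J

Leg (i): W = PᵢVᵢ ln(V_f/Vᵢ) = (11300) ln(28.8/14.6) = 7677 J.
Leg (ii): W = 0.
Leg (iii): W = PΔV = (774)(14.6 − 28.8) = -10991 J.
W_net = 7677 − 10991 = -3314 J.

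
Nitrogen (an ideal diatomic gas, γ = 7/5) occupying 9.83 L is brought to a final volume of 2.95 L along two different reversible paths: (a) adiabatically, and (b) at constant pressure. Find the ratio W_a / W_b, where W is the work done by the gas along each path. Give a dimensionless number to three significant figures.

W_a / W_b ≈ 2.21

Path (a) adiabatic: W = P₁V₁(1 − (V₁/V₂)^(γ−1))/(γ−1) → W_a/(P₁V₁) = -1.546.
Path (b) isobaric: W = P₁(V₂ − V₁) → W_b/(P₁V₁) = -0.6999.
W_a / W_b = -1.546 / -0.6999 = 2.209.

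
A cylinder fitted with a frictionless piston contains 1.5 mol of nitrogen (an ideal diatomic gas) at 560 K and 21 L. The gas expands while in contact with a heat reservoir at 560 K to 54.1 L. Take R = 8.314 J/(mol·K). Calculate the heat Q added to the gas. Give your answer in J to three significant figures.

Q ≈ 6610 J

Isothermal ⇒ ΔU = 0, so Q = W = nRT ln(V₂/V₁).
Q = (1.5)(8.314)(560) ln(54.1/21) = 6984 × 0.9463 = 6609 J.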